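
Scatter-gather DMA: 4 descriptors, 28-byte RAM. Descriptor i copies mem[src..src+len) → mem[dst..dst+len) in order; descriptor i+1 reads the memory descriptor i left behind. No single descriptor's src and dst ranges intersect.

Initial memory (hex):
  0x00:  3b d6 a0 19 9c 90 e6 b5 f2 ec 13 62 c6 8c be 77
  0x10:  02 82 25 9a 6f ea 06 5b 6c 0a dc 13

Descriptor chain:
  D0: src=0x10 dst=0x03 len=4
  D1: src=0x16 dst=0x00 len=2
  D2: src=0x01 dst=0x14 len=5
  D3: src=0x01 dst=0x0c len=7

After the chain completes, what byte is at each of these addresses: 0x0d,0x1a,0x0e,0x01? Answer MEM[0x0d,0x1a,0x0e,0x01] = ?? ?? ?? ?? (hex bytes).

MEM[0x0d,0x1a,0x0e,0x01] = a0 dc 02 5b

[0] 0x10->0x03 len=4 : 02 82 25 9a
[1] 0x16->0x00 len=2 : 06 5b
[2] 0x01->0x14 len=5 : 5b a0 02 82 25
[3] 0x01->0x0c len=7 : 5b a0 02 82 25 9a b5
query mem[0x0d]=0xa0, mem[0x1a]=0xdc, mem[0x0e]=0x02, mem[0x01]=0x5b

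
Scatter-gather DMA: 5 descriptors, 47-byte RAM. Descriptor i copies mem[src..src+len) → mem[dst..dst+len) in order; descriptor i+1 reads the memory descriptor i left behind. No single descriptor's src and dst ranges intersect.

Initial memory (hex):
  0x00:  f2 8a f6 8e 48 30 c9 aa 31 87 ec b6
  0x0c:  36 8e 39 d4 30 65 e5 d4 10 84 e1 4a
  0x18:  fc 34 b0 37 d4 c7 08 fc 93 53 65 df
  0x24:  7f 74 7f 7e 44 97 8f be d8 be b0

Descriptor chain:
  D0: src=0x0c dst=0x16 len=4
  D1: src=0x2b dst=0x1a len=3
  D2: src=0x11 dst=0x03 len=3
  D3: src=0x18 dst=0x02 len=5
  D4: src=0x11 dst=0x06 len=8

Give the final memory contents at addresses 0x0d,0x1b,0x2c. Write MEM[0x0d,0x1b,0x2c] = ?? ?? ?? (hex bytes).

MEM[0x0d,0x1b,0x2c] = 39 d8 d8

  after D0: wrote 4B at 0x16 = 368e39d4
  after D1: wrote 3B at 0x1a = bed8be
  after D2: wrote 3B at 0x03 = 65e5d4
  after D3: wrote 5B at 0x02 = 39d4bed8be
  after D4: wrote 8B at 0x06 = 65e5d41084368e39
query mem[0x0d]=0x39, mem[0x1b]=0xd8, mem[0x2c]=0xd8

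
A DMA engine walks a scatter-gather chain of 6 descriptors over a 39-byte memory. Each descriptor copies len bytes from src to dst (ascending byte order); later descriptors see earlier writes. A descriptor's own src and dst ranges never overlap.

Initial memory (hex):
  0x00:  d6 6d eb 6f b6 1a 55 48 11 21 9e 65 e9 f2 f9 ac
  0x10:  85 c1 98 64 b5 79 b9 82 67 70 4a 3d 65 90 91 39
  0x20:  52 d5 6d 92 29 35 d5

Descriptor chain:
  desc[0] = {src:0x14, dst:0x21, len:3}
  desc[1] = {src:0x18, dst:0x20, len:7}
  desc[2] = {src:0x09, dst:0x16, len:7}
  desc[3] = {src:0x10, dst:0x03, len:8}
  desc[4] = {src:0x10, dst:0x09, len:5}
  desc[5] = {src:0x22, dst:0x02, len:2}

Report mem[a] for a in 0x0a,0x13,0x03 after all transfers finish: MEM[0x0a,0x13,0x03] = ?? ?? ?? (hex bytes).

#0 dst[0x21+3] := {0xb5,0x79,0xb9}
#1 dst[0x20+7] := {0x67,0x70,0x4a,0x3d,0x65,0x90,0x91}
#2 dst[0x16+7] := {0x21,0x9e,0x65,0xe9,0xf2,0xf9,0xac}
#3 dst[0x03+8] := {0x85,0xc1,0x98,0x64,0xb5,0x79,0x21,0x9e}
#4 dst[0x09+5] := {0x85,0xc1,0x98,0x64,0xb5}
#5 dst[0x02+2] := {0x4a,0x3d}
query mem[0x0a]=0xc1, mem[0x13]=0x64, mem[0x03]=0x3d

MEM[0x0a,0x13,0x03] = c1 64 3d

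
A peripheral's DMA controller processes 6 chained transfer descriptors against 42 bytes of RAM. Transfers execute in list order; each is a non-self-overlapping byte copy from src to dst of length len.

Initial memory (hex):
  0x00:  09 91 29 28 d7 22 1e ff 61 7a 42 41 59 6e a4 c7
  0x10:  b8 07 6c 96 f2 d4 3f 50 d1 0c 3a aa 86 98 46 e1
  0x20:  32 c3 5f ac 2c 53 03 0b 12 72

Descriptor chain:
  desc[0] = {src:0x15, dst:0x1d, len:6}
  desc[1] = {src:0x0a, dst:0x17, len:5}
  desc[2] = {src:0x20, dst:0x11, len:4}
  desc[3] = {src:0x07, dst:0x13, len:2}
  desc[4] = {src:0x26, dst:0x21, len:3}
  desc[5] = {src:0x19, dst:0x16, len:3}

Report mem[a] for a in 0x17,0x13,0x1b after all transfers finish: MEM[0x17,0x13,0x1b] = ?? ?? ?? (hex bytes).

#0 dst[0x1d+6] := {0xd4,0x3f,0x50,0xd1,0x0c,0x3a}
#1 dst[0x17+5] := {0x42,0x41,0x59,0x6e,0xa4}
#2 dst[0x11+4] := {0xd1,0x0c,0x3a,0xac}
#3 dst[0x13+2] := {0xff,0x61}
#4 dst[0x21+3] := {0x03,0x0b,0x12}
#5 dst[0x16+3] := {0x59,0x6e,0xa4}
query mem[0x17]=0x6e, mem[0x13]=0xff, mem[0x1b]=0xa4

MEM[0x17,0x13,0x1b] = 6e ff a4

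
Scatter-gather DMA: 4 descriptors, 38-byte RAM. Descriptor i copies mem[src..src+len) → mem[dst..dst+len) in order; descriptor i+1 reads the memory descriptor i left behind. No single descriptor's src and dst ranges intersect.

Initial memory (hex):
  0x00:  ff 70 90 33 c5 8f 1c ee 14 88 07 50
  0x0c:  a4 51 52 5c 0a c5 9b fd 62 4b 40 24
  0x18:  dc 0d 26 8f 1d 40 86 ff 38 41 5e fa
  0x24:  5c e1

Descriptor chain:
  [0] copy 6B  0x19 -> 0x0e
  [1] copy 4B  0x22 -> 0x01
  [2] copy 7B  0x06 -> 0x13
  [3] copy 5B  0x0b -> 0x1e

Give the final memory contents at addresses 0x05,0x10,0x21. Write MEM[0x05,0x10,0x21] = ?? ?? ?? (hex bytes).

[0] 0x19->0x0e len=6 : 0d 26 8f 1d 40 86
[1] 0x22->0x01 len=4 : 5e fa 5c e1
[2] 0x06->0x13 len=7 : 1c ee 14 88 07 50 a4
[3] 0x0b->0x1e len=5 : 50 a4 51 0d 26
query mem[0x05]=0x8f, mem[0x10]=0x8f, mem[0x21]=0x0d

MEM[0x05,0x10,0x21] = 8f 8f 0d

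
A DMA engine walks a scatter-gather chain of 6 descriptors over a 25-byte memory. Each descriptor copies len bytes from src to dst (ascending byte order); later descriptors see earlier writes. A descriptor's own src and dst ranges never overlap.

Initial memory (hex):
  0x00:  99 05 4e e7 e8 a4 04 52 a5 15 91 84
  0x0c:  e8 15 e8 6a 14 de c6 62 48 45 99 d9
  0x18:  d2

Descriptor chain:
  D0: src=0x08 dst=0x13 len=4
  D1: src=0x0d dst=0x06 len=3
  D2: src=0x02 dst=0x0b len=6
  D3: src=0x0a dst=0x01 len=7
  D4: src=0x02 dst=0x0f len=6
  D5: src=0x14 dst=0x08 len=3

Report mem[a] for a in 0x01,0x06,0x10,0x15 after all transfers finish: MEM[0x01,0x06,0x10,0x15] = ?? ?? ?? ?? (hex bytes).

MEM[0x01,0x06,0x10,0x15] = 91 15 e7 91

[0] 0x08->0x13 len=4 : a5 15 91 84
[1] 0x0d->0x06 len=3 : 15 e8 6a
[2] 0x02->0x0b len=6 : 4e e7 e8 a4 15 e8
[3] 0x0a->0x01 len=7 : 91 4e e7 e8 a4 15 e8
[4] 0x02->0x0f len=6 : 4e e7 e8 a4 15 e8
[5] 0x14->0x08 len=3 : e8 91 84
query mem[0x01]=0x91, mem[0x06]=0x15, mem[0x10]=0xe7, mem[0x15]=0x91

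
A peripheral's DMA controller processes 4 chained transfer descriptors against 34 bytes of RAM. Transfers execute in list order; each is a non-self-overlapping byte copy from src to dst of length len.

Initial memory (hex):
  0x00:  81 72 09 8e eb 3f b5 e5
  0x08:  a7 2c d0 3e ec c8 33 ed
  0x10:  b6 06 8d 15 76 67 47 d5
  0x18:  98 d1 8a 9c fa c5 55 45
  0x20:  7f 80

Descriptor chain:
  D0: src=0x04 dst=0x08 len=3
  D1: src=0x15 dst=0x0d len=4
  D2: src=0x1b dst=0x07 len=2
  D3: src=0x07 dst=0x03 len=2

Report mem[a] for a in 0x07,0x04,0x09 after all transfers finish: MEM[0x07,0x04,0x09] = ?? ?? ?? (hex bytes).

MEM[0x07,0x04,0x09] = 9c fa 3f

  after D0: wrote 3B at 0x08 = eb3fb5
  after D1: wrote 4B at 0x0d = 6747d598
  after D2: wrote 2B at 0x07 = 9cfa
  after D3: wrote 2B at 0x03 = 9cfa
query mem[0x07]=0x9c, mem[0x04]=0xfa, mem[0x09]=0x3f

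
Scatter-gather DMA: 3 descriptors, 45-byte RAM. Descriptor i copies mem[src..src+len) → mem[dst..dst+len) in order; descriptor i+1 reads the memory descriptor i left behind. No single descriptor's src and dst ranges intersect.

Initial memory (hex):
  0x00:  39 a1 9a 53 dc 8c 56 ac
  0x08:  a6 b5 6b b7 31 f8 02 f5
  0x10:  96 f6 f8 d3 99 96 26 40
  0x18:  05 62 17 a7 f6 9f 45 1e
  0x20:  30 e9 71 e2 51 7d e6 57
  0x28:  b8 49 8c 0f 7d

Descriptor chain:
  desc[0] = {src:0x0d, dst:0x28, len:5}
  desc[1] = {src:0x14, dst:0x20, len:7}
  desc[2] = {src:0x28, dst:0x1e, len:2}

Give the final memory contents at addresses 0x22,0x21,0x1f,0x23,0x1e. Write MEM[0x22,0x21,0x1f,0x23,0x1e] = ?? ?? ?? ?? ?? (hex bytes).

MEM[0x22,0x21,0x1f,0x23,0x1e] = 26 96 02 40 f8

  after D0: wrote 5B at 0x28 = f802f596f6
  after D1: wrote 7B at 0x20 = 99962640056217
  after D2: wrote 2B at 0x1e = f802
query mem[0x22]=0x26, mem[0x21]=0x96, mem[0x1f]=0x02, mem[0x23]=0x40, mem[0x1e]=0xf8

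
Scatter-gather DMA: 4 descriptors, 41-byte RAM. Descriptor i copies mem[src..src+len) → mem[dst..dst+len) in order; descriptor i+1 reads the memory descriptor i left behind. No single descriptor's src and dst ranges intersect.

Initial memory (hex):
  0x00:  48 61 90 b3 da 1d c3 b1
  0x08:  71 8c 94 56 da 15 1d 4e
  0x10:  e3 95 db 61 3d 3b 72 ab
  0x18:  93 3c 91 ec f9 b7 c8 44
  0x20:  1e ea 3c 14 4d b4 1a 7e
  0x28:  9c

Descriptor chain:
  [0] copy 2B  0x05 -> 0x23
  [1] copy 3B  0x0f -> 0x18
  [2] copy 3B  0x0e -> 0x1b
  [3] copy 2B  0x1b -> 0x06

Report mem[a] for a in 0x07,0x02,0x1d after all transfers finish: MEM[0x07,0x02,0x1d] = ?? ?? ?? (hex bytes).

  after D0: wrote 2B at 0x23 = 1dc3
  after D1: wrote 3B at 0x18 = 4ee395
  after D2: wrote 3B at 0x1b = 1d4ee3
  after D3: wrote 2B at 0x06 = 1d4e
query mem[0x07]=0x4e, mem[0x02]=0x90, mem[0x1d]=0xe3

MEM[0x07,0x02,0x1d] = 4e 90 e3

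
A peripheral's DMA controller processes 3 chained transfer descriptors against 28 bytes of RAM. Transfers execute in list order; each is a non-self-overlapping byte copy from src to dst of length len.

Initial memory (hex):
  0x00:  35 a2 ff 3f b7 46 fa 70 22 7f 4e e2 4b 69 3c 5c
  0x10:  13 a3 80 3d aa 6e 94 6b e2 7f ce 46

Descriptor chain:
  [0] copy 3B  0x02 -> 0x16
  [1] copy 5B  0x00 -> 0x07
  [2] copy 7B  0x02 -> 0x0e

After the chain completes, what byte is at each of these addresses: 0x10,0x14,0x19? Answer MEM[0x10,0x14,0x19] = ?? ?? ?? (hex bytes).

#0 dst[0x16+3] := {0xff,0x3f,0xb7}
#1 dst[0x07+5] := {0x35,0xa2,0xff,0x3f,0xb7}
#2 dst[0x0e+7] := {0xff,0x3f,0xb7,0x46,0xfa,0x35,0xa2}
query mem[0x10]=0xb7, mem[0x14]=0xa2, mem[0x19]=0x7f

MEM[0x10,0x14,0x19] = b7 a2 7f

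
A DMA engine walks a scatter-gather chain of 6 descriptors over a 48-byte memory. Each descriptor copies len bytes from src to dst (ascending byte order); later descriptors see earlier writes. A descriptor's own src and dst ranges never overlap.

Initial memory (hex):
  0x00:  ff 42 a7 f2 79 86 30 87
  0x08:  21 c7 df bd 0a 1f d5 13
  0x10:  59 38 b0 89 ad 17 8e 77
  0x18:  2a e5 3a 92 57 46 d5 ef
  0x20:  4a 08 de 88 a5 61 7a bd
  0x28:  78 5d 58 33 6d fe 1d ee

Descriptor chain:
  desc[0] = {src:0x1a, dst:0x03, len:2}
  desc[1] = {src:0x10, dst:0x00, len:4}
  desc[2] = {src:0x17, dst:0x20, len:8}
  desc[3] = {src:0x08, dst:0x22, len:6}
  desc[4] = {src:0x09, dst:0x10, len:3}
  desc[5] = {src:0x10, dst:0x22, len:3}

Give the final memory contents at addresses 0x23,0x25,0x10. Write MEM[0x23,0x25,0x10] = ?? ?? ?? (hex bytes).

MEM[0x23,0x25,0x10] = df bd c7

#0 dst[0x03+2] := {0x3a,0x92}
#1 dst[0x00+4] := {0x59,0x38,0xb0,0x89}
#2 dst[0x20+8] := {0x77,0x2a,0xe5,0x3a,0x92,0x57,0x46,0xd5}
#3 dst[0x22+6] := {0x21,0xc7,0xdf,0xbd,0x0a,0x1f}
#4 dst[0x10+3] := {0xc7,0xdf,0xbd}
#5 dst[0x22+3] := {0xc7,0xdf,0xbd}
query mem[0x23]=0xdf, mem[0x25]=0xbd, mem[0x10]=0xc7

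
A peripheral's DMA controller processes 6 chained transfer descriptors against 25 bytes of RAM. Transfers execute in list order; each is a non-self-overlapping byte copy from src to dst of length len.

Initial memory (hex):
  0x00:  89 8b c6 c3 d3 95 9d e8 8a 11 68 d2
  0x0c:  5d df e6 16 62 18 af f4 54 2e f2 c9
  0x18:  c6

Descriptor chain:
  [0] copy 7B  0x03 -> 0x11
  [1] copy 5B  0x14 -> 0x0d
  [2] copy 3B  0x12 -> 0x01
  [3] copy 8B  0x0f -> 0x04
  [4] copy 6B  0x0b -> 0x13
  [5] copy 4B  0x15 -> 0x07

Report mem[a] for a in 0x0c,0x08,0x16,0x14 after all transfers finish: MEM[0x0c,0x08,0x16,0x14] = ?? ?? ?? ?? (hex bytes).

MEM[0x0c,0x08,0x16,0x14] = 5d e8 e8 5d

#0 dst[0x11+7] := {0xc3,0xd3,0x95,0x9d,0xe8,0x8a,0x11}
#1 dst[0x0d+5] := {0x9d,0xe8,0x8a,0x11,0xc6}
#2 dst[0x01+3] := {0xd3,0x95,0x9d}
#3 dst[0x04+8] := {0x8a,0x11,0xc6,0xd3,0x95,0x9d,0xe8,0x8a}
#4 dst[0x13+6] := {0x8a,0x5d,0x9d,0xe8,0x8a,0x11}
#5 dst[0x07+4] := {0x9d,0xe8,0x8a,0x11}
query mem[0x0c]=0x5d, mem[0x08]=0xe8, mem[0x16]=0xe8, mem[0x14]=0x5d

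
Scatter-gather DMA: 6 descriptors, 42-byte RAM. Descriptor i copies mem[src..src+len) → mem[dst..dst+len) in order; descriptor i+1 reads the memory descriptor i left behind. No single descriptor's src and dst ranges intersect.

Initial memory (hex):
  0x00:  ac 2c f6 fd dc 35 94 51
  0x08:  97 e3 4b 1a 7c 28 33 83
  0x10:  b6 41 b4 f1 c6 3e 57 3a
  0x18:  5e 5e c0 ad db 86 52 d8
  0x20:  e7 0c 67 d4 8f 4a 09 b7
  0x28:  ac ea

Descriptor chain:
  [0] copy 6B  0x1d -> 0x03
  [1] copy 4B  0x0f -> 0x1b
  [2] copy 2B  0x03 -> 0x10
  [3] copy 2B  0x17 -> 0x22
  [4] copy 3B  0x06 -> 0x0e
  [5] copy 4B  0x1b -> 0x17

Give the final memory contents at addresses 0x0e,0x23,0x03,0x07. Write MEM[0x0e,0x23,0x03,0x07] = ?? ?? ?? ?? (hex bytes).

#0 dst[0x03+6] := {0x86,0x52,0xd8,0xe7,0x0c,0x67}
#1 dst[0x1b+4] := {0x83,0xb6,0x41,0xb4}
#2 dst[0x10+2] := {0x86,0x52}
#3 dst[0x22+2] := {0x3a,0x5e}
#4 dst[0x0e+3] := {0xe7,0x0c,0x67}
#5 dst[0x17+4] := {0x83,0xb6,0x41,0xb4}
query mem[0x0e]=0xe7, mem[0x23]=0x5e, mem[0x03]=0x86, mem[0x07]=0x0c

MEM[0x0e,0x23,0x03,0x07] = e7 5e 86 0c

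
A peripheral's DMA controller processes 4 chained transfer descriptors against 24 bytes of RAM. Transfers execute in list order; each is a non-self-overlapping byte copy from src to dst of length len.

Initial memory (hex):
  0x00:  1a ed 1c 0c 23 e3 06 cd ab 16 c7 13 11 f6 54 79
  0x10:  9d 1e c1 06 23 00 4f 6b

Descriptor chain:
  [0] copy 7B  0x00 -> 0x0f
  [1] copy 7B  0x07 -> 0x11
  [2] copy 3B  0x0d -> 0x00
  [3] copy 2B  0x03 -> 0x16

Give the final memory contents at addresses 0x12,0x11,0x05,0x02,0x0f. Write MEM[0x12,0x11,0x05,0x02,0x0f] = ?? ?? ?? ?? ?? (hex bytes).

MEM[0x12,0x11,0x05,0x02,0x0f] = ab cd e3 1a 1a

  after D0: wrote 7B at 0x0f = 1aed1c0c23e306
  after D1: wrote 7B at 0x11 = cdab16c71311f6
  after D2: wrote 3B at 0x00 = f6541a
  after D3: wrote 2B at 0x16 = 0c23
query mem[0x12]=0xab, mem[0x11]=0xcd, mem[0x05]=0xe3, mem[0x02]=0x1a, mem[0x0f]=0x1a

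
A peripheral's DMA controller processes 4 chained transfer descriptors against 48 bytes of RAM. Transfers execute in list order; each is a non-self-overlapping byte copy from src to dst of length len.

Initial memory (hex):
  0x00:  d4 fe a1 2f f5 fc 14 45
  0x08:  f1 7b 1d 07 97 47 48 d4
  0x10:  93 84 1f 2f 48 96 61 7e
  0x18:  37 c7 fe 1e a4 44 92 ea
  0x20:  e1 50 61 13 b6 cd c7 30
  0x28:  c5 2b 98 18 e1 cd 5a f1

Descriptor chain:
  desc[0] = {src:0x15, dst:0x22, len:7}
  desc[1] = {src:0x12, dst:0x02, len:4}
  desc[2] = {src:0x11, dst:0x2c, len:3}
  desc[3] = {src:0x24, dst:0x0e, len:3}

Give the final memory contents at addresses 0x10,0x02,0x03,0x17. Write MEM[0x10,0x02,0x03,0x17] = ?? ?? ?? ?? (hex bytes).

MEM[0x10,0x02,0x03,0x17] = c7 1f 2f 7e

  after D0: wrote 7B at 0x22 = 96617e37c7fe1e
  after D1: wrote 4B at 0x02 = 1f2f4896
  after D2: wrote 3B at 0x2c = 841f2f
  after D3: wrote 3B at 0x0e = 7e37c7
query mem[0x10]=0xc7, mem[0x02]=0x1f, mem[0x03]=0x2f, mem[0x17]=0x7e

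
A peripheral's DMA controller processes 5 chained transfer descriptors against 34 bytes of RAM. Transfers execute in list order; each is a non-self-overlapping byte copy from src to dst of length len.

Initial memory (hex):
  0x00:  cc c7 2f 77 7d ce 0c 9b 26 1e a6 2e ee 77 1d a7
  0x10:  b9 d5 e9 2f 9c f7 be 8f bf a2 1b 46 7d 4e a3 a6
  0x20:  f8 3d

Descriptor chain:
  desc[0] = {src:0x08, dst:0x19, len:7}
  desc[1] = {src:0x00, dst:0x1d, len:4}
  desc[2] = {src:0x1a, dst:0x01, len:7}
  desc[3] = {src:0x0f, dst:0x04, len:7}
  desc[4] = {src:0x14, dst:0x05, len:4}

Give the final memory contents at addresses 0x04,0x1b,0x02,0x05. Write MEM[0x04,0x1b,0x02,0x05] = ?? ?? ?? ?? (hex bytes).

MEM[0x04,0x1b,0x02,0x05] = a7 a6 a6 9c

  after D0: wrote 7B at 0x19 = 261ea62eee771d
  after D1: wrote 4B at 0x1d = ccc72f77
  after D2: wrote 7B at 0x01 = 1ea62eccc72f77
  after D3: wrote 7B at 0x04 = a7b9d5e92f9cf7
  after D4: wrote 4B at 0x05 = 9cf7be8f
query mem[0x04]=0xa7, mem[0x1b]=0xa6, mem[0x02]=0xa6, mem[0x05]=0x9c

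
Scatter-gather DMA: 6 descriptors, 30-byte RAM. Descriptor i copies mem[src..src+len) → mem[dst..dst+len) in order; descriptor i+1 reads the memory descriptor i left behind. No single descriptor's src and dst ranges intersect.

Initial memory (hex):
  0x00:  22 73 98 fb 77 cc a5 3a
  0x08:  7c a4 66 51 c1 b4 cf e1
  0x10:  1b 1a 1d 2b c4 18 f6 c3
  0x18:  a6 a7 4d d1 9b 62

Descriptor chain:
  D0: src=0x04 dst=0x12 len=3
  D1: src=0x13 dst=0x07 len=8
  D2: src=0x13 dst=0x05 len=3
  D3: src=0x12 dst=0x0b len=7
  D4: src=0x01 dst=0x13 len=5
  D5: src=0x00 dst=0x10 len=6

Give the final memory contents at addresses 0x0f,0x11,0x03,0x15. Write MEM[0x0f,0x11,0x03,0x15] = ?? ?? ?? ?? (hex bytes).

MEM[0x0f,0x11,0x03,0x15] = f6 73 fb cc

[0] 0x04->0x12 len=3 : 77 cc a5
[1] 0x13->0x07 len=8 : cc a5 18 f6 c3 a6 a7 4d
[2] 0x13->0x05 len=3 : cc a5 18
[3] 0x12->0x0b len=7 : 77 cc a5 18 f6 c3 a6
[4] 0x01->0x13 len=5 : 73 98 fb 77 cc
[5] 0x00->0x10 len=6 : 22 73 98 fb 77 cc
query mem[0x0f]=0xf6, mem[0x11]=0x73, mem[0x03]=0xfb, mem[0x15]=0xcc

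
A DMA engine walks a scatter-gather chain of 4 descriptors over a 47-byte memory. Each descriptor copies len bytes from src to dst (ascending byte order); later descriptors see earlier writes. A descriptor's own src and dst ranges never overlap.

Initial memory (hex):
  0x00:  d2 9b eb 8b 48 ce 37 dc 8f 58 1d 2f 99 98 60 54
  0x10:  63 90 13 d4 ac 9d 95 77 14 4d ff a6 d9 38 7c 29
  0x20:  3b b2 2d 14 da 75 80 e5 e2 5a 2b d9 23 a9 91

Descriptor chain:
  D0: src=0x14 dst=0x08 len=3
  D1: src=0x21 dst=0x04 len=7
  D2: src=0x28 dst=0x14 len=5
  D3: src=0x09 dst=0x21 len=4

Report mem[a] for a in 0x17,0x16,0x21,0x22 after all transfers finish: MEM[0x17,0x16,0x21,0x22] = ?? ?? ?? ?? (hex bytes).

MEM[0x17,0x16,0x21,0x22] = d9 2b 80 e5

  after D0: wrote 3B at 0x08 = ac9d95
  after D1: wrote 7B at 0x04 = b22d14da7580e5
  after D2: wrote 5B at 0x14 = e25a2bd923
  after D3: wrote 4B at 0x21 = 80e52f99
query mem[0x17]=0xd9, mem[0x16]=0x2b, mem[0x21]=0x80, mem[0x22]=0xe5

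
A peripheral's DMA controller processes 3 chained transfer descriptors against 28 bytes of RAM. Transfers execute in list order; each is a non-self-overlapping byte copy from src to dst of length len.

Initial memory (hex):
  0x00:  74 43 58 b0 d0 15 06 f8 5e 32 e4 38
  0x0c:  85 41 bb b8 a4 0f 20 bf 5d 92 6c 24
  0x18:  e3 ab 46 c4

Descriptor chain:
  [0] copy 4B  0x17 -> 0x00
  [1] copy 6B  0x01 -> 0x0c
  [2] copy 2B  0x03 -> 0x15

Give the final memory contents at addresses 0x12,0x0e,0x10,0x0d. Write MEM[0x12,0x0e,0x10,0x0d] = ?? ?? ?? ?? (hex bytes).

MEM[0x12,0x0e,0x10,0x0d] = 20 46 15 ab

  after D0: wrote 4B at 0x00 = 24e3ab46
  after D1: wrote 6B at 0x0c = e3ab46d01506
  after D2: wrote 2B at 0x15 = 46d0
query mem[0x12]=0x20, mem[0x0e]=0x46, mem[0x10]=0x15, mem[0x0d]=0xab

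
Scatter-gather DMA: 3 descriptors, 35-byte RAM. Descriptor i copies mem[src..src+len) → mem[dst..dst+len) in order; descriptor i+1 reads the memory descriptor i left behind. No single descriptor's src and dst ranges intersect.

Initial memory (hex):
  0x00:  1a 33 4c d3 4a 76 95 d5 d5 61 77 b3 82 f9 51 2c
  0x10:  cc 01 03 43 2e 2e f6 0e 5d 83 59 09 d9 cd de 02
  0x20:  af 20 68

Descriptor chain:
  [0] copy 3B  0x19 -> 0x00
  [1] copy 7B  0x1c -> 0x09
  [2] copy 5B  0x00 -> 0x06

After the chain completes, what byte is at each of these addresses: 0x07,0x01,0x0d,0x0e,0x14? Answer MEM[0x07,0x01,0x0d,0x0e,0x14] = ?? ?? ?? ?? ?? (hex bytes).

MEM[0x07,0x01,0x0d,0x0e,0x14] = 59 59 af 20 2e

[0] 0x19->0x00 len=3 : 83 59 09
[1] 0x1c->0x09 len=7 : d9 cd de 02 af 20 68
[2] 0x00->0x06 len=5 : 83 59 09 d3 4a
query mem[0x07]=0x59, mem[0x01]=0x59, mem[0x0d]=0xaf, mem[0x0e]=0x20, mem[0x14]=0x2e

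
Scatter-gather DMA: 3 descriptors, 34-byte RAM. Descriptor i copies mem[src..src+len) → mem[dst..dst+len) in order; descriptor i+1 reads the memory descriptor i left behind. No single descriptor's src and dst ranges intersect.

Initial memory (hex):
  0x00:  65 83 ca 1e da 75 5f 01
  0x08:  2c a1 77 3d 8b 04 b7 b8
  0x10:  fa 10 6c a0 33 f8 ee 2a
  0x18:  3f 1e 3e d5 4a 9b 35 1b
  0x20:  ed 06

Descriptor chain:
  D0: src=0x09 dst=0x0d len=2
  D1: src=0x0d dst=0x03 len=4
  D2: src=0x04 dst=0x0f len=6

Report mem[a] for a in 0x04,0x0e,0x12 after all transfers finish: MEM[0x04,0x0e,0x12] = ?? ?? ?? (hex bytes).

MEM[0x04,0x0e,0x12] = 77 77 01

  after D0: wrote 2B at 0x0d = a177
  after D1: wrote 4B at 0x03 = a177b8fa
  after D2: wrote 6B at 0x0f = 77b8fa012ca1
query mem[0x04]=0x77, mem[0x0e]=0x77, mem[0x12]=0x01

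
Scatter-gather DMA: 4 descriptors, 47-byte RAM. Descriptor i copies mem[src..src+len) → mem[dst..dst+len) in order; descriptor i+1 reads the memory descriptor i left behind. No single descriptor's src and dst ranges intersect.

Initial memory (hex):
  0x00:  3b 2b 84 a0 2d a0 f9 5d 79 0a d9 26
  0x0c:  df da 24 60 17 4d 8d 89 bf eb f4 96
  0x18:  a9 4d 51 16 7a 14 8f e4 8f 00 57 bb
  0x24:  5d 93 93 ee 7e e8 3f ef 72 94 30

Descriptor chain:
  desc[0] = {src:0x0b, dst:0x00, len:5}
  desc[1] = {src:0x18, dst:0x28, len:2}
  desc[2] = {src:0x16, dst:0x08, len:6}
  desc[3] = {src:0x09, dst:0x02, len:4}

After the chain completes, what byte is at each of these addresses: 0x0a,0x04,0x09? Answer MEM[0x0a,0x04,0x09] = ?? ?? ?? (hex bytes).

#0 dst[0x00+5] := {0x26,0xdf,0xda,0x24,0x60}
#1 dst[0x28+2] := {0xa9,0x4d}
#2 dst[0x08+6] := {0xf4,0x96,0xa9,0x4d,0x51,0x16}
#3 dst[0x02+4] := {0x96,0xa9,0x4d,0x51}
query mem[0x0a]=0xa9, mem[0x04]=0x4d, mem[0x09]=0x96

MEM[0x0a,0x04,0x09] = a9 4d 96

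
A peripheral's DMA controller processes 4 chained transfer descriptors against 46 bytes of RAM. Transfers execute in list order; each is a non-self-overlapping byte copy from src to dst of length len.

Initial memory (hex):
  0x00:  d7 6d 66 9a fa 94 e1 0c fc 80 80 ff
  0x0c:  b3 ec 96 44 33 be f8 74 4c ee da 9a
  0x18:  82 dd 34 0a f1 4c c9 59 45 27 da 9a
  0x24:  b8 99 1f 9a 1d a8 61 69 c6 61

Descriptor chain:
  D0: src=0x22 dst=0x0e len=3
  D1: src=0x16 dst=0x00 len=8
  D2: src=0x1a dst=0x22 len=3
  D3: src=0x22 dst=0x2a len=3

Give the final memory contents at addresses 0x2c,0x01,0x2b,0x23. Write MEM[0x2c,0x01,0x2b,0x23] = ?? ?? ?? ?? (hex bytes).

  after D0: wrote 3B at 0x0e = da9ab8
  after D1: wrote 8B at 0x00 = da9a82dd340af14c
  after D2: wrote 3B at 0x22 = 340af1
  after D3: wrote 3B at 0x2a = 340af1
query mem[0x2c]=0xf1, mem[0x01]=0x9a, mem[0x2b]=0x0a, mem[0x23]=0x0a

MEM[0x2c,0x01,0x2b,0x23] = f1 9a 0a 0a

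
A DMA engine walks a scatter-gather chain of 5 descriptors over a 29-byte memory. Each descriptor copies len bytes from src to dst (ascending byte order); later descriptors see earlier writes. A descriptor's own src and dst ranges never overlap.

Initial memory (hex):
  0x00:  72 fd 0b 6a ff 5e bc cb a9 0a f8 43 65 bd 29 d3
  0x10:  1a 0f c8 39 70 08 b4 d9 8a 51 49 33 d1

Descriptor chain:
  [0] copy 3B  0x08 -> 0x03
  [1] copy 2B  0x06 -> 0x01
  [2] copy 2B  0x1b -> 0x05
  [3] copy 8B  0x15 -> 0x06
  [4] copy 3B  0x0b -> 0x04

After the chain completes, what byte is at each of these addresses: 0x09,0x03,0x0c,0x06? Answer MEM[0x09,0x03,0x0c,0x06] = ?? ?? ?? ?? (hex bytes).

MEM[0x09,0x03,0x0c,0x06] = 8a a9 33 d1

[0] 0x08->0x03 len=3 : a9 0a f8
[1] 0x06->0x01 len=2 : bc cb
[2] 0x1b->0x05 len=2 : 33 d1
[3] 0x15->0x06 len=8 : 08 b4 d9 8a 51 49 33 d1
[4] 0x0b->0x04 len=3 : 49 33 d1
query mem[0x09]=0x8a, mem[0x03]=0xa9, mem[0x0c]=0x33, mem[0x06]=0xd1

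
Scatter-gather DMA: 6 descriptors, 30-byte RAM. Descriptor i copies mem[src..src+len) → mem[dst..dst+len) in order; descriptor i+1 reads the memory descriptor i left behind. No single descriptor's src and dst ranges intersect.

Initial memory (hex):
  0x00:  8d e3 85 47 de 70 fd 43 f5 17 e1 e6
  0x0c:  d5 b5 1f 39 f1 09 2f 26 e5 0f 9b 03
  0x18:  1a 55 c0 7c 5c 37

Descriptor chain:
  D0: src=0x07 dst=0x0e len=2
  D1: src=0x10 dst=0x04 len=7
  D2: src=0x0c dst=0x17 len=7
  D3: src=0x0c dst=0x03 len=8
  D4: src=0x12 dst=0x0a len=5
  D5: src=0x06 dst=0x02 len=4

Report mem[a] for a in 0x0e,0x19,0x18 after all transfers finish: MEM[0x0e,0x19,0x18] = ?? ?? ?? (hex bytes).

[0] 0x07->0x0e len=2 : 43 f5
[1] 0x10->0x04 len=7 : f1 09 2f 26 e5 0f 9b
[2] 0x0c->0x17 len=7 : d5 b5 43 f5 f1 09 2f
[3] 0x0c->0x03 len=8 : d5 b5 43 f5 f1 09 2f 26
[4] 0x12->0x0a len=5 : 2f 26 e5 0f 9b
[5] 0x06->0x02 len=4 : f5 f1 09 2f
query mem[0x0e]=0x9b, mem[0x19]=0x43, mem[0x18]=0xb5

MEM[0x0e,0x19,0x18] = 9b 43 b5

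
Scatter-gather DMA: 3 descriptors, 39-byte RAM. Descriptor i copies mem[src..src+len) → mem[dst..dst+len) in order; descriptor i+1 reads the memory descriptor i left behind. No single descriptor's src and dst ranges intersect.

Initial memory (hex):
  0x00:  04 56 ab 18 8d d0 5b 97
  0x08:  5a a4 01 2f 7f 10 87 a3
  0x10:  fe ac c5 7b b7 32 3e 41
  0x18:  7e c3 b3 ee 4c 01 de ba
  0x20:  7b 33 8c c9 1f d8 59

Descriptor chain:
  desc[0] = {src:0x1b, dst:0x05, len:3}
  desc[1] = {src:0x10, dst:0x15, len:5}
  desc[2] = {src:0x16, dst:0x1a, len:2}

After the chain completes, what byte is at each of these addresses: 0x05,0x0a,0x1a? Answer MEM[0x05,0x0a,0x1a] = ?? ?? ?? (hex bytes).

[0] 0x1b->0x05 len=3 : ee 4c 01
[1] 0x10->0x15 len=5 : fe ac c5 7b b7
[2] 0x16->0x1a len=2 : ac c5
query mem[0x05]=0xee, mem[0x0a]=0x01, mem[0x1a]=0xac

MEM[0x05,0x0a,0x1a] = ee 01 ac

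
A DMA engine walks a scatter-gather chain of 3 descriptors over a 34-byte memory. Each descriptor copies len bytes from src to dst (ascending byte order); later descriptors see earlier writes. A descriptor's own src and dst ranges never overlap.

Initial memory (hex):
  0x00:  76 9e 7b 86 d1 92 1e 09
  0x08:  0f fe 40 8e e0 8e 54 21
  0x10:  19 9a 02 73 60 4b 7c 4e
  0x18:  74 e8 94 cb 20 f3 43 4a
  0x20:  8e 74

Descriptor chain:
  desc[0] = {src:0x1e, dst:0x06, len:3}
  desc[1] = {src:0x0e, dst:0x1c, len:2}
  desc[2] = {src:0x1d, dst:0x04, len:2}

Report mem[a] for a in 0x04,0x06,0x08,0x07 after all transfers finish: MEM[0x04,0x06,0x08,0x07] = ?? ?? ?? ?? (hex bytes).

MEM[0x04,0x06,0x08,0x07] = 21 43 8e 4a

[0] 0x1e->0x06 len=3 : 43 4a 8e
[1] 0x0e->0x1c len=2 : 54 21
[2] 0x1d->0x04 len=2 : 21 43
query mem[0x04]=0x21, mem[0x06]=0x43, mem[0x08]=0x8e, mem[0x07]=0x4a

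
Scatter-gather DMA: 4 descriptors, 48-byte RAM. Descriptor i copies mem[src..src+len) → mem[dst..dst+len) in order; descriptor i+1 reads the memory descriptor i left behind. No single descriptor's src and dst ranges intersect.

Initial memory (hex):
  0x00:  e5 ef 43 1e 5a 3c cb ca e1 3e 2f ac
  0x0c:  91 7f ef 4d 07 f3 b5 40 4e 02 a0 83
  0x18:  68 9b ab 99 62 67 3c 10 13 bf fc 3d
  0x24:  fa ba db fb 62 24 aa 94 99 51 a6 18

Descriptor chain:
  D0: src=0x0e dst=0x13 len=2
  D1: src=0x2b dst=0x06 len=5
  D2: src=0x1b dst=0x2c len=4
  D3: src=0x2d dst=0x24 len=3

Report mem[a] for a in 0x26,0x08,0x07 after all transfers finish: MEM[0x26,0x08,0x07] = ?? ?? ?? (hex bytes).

MEM[0x26,0x08,0x07] = 3c 51 99

  after D0: wrote 2B at 0x13 = ef4d
  after D1: wrote 5B at 0x06 = 949951a618
  after D2: wrote 4B at 0x2c = 9962673c
  after D3: wrote 3B at 0x24 = 62673c
query mem[0x26]=0x3c, mem[0x08]=0x51, mem[0x07]=0x99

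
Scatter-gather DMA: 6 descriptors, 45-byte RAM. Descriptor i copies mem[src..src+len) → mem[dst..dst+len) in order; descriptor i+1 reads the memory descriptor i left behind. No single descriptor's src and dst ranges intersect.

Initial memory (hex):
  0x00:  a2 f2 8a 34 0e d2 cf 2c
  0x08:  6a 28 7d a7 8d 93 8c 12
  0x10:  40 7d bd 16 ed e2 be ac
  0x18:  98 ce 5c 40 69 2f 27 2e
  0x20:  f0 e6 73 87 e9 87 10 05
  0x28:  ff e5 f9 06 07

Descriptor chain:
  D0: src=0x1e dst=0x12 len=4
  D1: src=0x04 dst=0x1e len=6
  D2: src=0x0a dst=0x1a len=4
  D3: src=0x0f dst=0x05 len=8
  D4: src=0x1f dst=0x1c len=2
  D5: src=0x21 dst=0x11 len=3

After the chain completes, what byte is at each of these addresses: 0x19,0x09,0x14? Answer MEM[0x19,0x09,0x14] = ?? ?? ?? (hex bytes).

#0 dst[0x12+4] := {0x27,0x2e,0xf0,0xe6}
#1 dst[0x1e+6] := {0x0e,0xd2,0xcf,0x2c,0x6a,0x28}
#2 dst[0x1a+4] := {0x7d,0xa7,0x8d,0x93}
#3 dst[0x05+8] := {0x12,0x40,0x7d,0x27,0x2e,0xf0,0xe6,0xbe}
#4 dst[0x1c+2] := {0xd2,0xcf}
#5 dst[0x11+3] := {0x2c,0x6a,0x28}
query mem[0x19]=0xce, mem[0x09]=0x2e, mem[0x14]=0xf0

MEM[0x19,0x09,0x14] = ce 2e f0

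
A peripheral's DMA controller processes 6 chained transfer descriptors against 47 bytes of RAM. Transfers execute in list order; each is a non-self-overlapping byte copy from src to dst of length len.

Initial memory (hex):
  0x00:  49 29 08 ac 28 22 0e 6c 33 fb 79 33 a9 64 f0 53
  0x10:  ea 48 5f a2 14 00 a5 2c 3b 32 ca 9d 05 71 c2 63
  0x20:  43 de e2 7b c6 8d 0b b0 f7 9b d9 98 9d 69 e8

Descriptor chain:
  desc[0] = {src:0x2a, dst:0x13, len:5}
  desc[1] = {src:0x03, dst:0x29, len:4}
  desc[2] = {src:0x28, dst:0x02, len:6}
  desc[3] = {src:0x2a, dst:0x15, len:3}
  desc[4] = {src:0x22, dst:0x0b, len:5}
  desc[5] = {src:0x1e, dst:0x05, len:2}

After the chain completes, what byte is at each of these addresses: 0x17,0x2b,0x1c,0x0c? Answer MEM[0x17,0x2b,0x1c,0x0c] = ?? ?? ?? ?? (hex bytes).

MEM[0x17,0x2b,0x1c,0x0c] = 0e 22 05 7b

D0: mem[0x13..0x17] <- [d9 98 9d 69 e8]
D1: mem[0x29..0x2c] <- [ac 28 22 0e]
D2: mem[0x02..0x07] <- [f7 ac 28 22 0e 69]
D3: mem[0x15..0x17] <- [28 22 0e]
D4: mem[0x0b..0x0f] <- [e2 7b c6 8d 0b]
D5: mem[0x05..0x06] <- [c2 63]
query mem[0x17]=0x0e, mem[0x2b]=0x22, mem[0x1c]=0x05, mem[0x0c]=0x7b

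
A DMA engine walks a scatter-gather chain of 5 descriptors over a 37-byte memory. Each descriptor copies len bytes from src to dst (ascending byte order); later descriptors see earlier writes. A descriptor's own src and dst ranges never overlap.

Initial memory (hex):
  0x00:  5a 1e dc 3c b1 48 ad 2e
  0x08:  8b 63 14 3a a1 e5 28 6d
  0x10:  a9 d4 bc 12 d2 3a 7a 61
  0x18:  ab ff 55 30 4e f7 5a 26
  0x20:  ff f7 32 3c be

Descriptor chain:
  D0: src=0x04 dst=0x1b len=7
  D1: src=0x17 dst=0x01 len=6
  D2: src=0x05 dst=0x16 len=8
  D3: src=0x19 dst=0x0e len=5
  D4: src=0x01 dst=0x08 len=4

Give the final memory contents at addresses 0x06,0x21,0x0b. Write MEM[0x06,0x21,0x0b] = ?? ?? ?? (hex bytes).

D0: mem[0x1b..0x21] <- [b1 48 ad 2e 8b 63 14]
D1: mem[0x01..0x06] <- [61 ab ff 55 b1 48]
D2: mem[0x16..0x1d] <- [b1 48 2e 8b 63 14 3a a1]
D3: mem[0x0e..0x12] <- [8b 63 14 3a a1]
D4: mem[0x08..0x0b] <- [61 ab ff 55]
query mem[0x06]=0x48, mem[0x21]=0x14, mem[0x0b]=0x55

MEM[0x06,0x21,0x0b] = 48 14 55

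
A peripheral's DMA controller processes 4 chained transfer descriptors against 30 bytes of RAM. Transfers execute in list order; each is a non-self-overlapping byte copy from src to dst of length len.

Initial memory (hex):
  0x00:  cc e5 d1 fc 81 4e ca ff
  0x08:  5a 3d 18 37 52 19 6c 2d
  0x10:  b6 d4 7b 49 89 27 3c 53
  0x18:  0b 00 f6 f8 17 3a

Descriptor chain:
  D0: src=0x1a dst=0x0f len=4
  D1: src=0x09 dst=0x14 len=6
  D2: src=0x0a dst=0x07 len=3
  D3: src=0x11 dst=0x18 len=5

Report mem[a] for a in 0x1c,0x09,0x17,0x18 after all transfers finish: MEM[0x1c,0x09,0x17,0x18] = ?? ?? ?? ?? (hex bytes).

MEM[0x1c,0x09,0x17,0x18] = 18 52 52 17

#0 dst[0x0f+4] := {0xf6,0xf8,0x17,0x3a}
#1 dst[0x14+6] := {0x3d,0x18,0x37,0x52,0x19,0x6c}
#2 dst[0x07+3] := {0x18,0x37,0x52}
#3 dst[0x18+5] := {0x17,0x3a,0x49,0x3d,0x18}
query mem[0x1c]=0x18, mem[0x09]=0x52, mem[0x17]=0x52, mem[0x18]=0x17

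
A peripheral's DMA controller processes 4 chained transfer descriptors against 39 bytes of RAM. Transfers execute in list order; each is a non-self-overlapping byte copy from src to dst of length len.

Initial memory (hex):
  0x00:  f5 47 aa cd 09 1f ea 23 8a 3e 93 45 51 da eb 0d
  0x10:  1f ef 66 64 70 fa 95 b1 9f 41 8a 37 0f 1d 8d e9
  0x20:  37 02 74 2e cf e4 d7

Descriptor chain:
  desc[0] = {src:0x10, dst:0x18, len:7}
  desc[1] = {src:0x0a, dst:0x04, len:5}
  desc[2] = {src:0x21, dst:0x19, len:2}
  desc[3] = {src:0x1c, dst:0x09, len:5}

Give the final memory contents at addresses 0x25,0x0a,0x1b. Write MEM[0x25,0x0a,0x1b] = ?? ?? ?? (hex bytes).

MEM[0x25,0x0a,0x1b] = e4 fa 64

[0] 0x10->0x18 len=7 : 1f ef 66 64 70 fa 95
[1] 0x0a->0x04 len=5 : 93 45 51 da eb
[2] 0x21->0x19 len=2 : 02 74
[3] 0x1c->0x09 len=5 : 70 fa 95 e9 37
query mem[0x25]=0xe4, mem[0x0a]=0xfa, mem[0x1b]=0x64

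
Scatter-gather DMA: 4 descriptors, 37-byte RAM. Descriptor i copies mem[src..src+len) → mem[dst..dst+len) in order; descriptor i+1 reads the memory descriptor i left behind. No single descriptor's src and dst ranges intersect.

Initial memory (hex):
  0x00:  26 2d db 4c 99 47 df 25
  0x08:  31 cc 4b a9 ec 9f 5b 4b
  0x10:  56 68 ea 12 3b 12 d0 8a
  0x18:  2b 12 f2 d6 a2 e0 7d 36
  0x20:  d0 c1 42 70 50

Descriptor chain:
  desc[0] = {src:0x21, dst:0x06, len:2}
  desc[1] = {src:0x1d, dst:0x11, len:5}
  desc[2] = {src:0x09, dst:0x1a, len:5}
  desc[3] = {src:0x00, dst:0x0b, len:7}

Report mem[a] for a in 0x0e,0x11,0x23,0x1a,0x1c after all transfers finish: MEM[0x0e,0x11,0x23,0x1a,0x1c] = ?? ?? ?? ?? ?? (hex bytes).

#0 dst[0x06+2] := {0xc1,0x42}
#1 dst[0x11+5] := {0xe0,0x7d,0x36,0xd0,0xc1}
#2 dst[0x1a+5] := {0xcc,0x4b,0xa9,0xec,0x9f}
#3 dst[0x0b+7] := {0x26,0x2d,0xdb,0x4c,0x99,0x47,0xc1}
query mem[0x0e]=0x4c, mem[0x11]=0xc1, mem[0x23]=0x70, mem[0x1a]=0xcc, mem[0x1c]=0xa9

MEM[0x0e,0x11,0x23,0x1a,0x1c] = 4c c1 70 cc a9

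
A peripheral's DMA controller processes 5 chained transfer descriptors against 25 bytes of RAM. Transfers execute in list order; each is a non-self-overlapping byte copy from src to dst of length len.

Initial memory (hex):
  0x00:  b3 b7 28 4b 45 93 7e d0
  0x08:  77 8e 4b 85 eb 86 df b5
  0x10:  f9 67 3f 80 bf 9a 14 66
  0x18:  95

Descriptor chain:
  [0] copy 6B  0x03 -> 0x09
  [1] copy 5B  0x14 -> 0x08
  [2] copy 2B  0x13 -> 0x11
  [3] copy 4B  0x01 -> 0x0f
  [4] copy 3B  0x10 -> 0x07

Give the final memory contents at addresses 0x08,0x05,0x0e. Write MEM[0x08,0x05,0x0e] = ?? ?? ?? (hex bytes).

[0] 0x03->0x09 len=6 : 4b 45 93 7e d0 77
[1] 0x14->0x08 len=5 : bf 9a 14 66 95
[2] 0x13->0x11 len=2 : 80 bf
[3] 0x01->0x0f len=4 : b7 28 4b 45
[4] 0x10->0x07 len=3 : 28 4b 45
query mem[0x08]=0x4b, mem[0x05]=0x93, mem[0x0e]=0x77

MEM[0x08,0x05,0x0e] = 4b 93 77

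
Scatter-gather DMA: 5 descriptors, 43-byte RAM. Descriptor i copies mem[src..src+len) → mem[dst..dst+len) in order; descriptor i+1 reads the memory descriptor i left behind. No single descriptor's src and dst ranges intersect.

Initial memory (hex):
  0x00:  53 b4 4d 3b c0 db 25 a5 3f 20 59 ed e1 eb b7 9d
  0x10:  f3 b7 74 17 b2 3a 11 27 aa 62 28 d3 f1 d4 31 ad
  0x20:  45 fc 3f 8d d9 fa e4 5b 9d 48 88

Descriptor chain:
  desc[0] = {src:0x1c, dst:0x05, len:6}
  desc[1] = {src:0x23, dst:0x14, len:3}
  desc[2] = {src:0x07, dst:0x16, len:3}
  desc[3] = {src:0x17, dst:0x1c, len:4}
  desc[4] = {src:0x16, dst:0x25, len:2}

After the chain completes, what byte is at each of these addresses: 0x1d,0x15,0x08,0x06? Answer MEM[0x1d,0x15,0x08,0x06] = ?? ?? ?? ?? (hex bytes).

#0 dst[0x05+6] := {0xf1,0xd4,0x31,0xad,0x45,0xfc}
#1 dst[0x14+3] := {0x8d,0xd9,0xfa}
#2 dst[0x16+3] := {0x31,0xad,0x45}
#3 dst[0x1c+4] := {0xad,0x45,0x62,0x28}
#4 dst[0x25+2] := {0x31,0xad}
query mem[0x1d]=0x45, mem[0x15]=0xd9, mem[0x08]=0xad, mem[0x06]=0xd4

MEM[0x1d,0x15,0x08,0x06] = 45 d9 ad d4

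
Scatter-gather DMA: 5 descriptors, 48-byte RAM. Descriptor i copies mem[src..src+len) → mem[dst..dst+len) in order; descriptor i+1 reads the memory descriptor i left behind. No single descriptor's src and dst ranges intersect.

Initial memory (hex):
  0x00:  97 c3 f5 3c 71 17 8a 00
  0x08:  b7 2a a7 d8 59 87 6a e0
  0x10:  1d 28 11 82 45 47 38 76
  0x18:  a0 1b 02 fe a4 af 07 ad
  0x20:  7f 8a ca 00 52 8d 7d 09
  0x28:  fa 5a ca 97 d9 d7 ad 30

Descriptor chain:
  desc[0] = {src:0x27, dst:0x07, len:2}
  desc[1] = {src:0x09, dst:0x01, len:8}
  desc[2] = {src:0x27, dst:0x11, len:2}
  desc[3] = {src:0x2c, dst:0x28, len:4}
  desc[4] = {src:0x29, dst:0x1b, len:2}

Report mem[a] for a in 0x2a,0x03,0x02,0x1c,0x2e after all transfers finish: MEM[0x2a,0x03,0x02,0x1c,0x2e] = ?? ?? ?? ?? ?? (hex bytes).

[0] 0x27->0x07 len=2 : 09 fa
[1] 0x09->0x01 len=8 : 2a a7 d8 59 87 6a e0 1d
[2] 0x27->0x11 len=2 : 09 fa
[3] 0x2c->0x28 len=4 : d9 d7 ad 30
[4] 0x29->0x1b len=2 : d7 ad
query mem[0x2a]=0xad, mem[0x03]=0xd8, mem[0x02]=0xa7, mem[0x1c]=0xad, mem[0x2e]=0xad

MEM[0x2a,0x03,0x02,0x1c,0x2e] = ad d8 a7 ad ad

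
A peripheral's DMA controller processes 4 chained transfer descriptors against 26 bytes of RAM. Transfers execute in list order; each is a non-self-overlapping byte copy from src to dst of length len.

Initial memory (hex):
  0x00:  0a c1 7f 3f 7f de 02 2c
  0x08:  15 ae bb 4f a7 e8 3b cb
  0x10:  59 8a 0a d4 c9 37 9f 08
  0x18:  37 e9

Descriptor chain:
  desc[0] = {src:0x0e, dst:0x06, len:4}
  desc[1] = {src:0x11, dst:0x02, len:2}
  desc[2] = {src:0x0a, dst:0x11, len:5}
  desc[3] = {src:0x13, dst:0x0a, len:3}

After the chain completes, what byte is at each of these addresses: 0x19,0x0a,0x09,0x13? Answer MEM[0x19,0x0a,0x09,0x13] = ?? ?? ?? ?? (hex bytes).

D0: mem[0x06..0x09] <- [3b cb 59 8a]
D1: mem[0x02..0x03] <- [8a 0a]
D2: mem[0x11..0x15] <- [bb 4f a7 e8 3b]
D3: mem[0x0a..0x0c] <- [a7 e8 3b]
query mem[0x19]=0xe9, mem[0x0a]=0xa7, mem[0x09]=0x8a, mem[0x13]=0xa7

MEM[0x19,0x0a,0x09,0x13] = e9 a7 8a a7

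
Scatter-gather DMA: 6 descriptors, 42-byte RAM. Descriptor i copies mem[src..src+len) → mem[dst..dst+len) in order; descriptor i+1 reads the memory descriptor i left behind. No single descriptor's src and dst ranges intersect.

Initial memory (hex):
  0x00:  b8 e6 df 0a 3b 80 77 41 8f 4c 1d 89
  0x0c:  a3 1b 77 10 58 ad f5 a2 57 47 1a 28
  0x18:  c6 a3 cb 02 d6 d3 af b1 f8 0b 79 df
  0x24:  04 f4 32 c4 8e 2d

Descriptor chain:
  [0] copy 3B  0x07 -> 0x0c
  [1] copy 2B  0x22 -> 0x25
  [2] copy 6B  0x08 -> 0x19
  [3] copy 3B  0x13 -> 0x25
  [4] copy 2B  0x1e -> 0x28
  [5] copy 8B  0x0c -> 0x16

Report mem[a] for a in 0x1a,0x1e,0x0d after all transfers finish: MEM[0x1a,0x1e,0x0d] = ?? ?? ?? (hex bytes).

MEM[0x1a,0x1e,0x0d] = 58 8f 8f

[0] 0x07->0x0c len=3 : 41 8f 4c
[1] 0x22->0x25 len=2 : 79 df
[2] 0x08->0x19 len=6 : 8f 4c 1d 89 41 8f
[3] 0x13->0x25 len=3 : a2 57 47
[4] 0x1e->0x28 len=2 : 8f b1
[5] 0x0c->0x16 len=8 : 41 8f 4c 10 58 ad f5 a2
query mem[0x1a]=0x58, mem[0x1e]=0x8f, mem[0x0d]=0x8f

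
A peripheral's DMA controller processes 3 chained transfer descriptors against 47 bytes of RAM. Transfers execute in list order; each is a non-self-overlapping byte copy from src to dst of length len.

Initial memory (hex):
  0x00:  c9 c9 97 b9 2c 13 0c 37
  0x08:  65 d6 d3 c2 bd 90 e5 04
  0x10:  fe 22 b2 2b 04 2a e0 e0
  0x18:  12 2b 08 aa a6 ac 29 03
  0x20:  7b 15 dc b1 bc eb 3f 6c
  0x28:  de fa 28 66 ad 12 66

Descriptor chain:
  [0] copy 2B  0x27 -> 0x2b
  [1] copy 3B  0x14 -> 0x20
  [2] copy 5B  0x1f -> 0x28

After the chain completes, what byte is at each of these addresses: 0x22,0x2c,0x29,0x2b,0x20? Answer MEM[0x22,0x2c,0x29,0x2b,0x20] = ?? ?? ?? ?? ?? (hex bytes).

MEM[0x22,0x2c,0x29,0x2b,0x20] = e0 b1 04 e0 04

#0 dst[0x2b+2] := {0x6c,0xde}
#1 dst[0x20+3] := {0x04,0x2a,0xe0}
#2 dst[0x28+5] := {0x03,0x04,0x2a,0xe0,0xb1}
query mem[0x22]=0xe0, mem[0x2c]=0xb1, mem[0x29]=0x04, mem[0x2b]=0xe0, mem[0x20]=0x04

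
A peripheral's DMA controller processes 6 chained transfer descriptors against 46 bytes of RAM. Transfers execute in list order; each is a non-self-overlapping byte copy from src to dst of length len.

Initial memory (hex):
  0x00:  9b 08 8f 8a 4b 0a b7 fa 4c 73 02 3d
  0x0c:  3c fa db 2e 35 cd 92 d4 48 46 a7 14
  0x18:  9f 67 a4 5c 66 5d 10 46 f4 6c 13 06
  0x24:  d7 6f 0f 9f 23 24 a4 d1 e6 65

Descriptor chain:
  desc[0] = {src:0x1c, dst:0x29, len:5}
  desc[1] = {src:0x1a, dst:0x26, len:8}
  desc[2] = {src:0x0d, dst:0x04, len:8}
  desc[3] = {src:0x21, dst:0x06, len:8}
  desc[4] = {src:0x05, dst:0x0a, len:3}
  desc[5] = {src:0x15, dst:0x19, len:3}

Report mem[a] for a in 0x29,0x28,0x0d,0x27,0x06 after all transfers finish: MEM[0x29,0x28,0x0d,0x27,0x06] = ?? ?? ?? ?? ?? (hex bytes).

[0] 0x1c->0x29 len=5 : 66 5d 10 46 f4
[1] 0x1a->0x26 len=8 : a4 5c 66 5d 10 46 f4 6c
[2] 0x0d->0x04 len=8 : fa db 2e 35 cd 92 d4 48
[3] 0x21->0x06 len=8 : 6c 13 06 d7 6f a4 5c 66
[4] 0x05->0x0a len=3 : db 6c 13
[5] 0x15->0x19 len=3 : 46 a7 14
query mem[0x29]=0x5d, mem[0x28]=0x66, mem[0x0d]=0x66, mem[0x27]=0x5c, mem[0x06]=0x6c

MEM[0x29,0x28,0x0d,0x27,0x06] = 5d 66 66 5c 6c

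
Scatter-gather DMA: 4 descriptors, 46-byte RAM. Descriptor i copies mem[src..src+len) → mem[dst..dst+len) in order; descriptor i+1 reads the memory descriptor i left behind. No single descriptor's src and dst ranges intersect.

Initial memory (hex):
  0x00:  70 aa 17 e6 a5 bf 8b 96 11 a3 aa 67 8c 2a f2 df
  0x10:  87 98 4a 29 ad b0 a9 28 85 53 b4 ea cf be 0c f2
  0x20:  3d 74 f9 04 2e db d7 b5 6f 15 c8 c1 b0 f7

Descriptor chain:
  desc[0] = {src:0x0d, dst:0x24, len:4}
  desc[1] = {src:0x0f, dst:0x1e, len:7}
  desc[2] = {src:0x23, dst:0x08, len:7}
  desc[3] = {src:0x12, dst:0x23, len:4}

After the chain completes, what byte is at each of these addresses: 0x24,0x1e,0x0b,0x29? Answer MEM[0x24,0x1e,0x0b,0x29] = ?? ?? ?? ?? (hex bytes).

[0] 0x0d->0x24 len=4 : 2a f2 df 87
[1] 0x0f->0x1e len=7 : df 87 98 4a 29 ad b0
[2] 0x23->0x08 len=7 : ad b0 f2 df 87 6f 15
[3] 0x12->0x23 len=4 : 4a 29 ad b0
query mem[0x24]=0x29, mem[0x1e]=0xdf, mem[0x0b]=0xdf, mem[0x29]=0x15

MEM[0x24,0x1e,0x0b,0x29] = 29 df df 15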